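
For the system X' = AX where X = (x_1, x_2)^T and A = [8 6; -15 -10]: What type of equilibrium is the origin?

A = [[8,6],[-15,-10]]; det(A-λI) = λ^2 + 2λ + 10.
λ = -1 ± 3i: negative real part.

stable spiral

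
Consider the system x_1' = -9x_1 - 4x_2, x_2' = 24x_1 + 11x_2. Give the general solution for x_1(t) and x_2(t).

Coefficient matrix A = [[-9, -4], [24, 11]].
Characteristic polynomial det(A - λI) = λ^2 - 2λ - 3 = 0.
Eigenvalues λ = -1, 3.
For λ=-1: (A-λI) row 1 is [-8, -4], so an eigenvector is (1, -2).
For λ=3: (A-λI) row 1 is [-12, -4], so an eigenvector is (-1, 3).
General solution: K_1e^(-t)(1,-2) + K_2e^(3t)(-1,3).

x_1(t) = K_1e^(-t) - K_2e^(3t), x_2(t) = -2K_1e^(-t) + 3K_2e^(3t)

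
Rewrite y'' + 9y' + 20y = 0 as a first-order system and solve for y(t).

Let x_1 = y, x_2 = y'. Then x_1' = x_2 and x_2' = -20x_1 - 9x_2.
A = [[0,1],[-20,-9]]; det(A-λI) = λ^2 + 9λ + 20.
Eigenvalues λ = -5, -4 with eigenvectors (1,-5), (1,-4).

y(t) = c_1e^(-5t) + c_2e^(-4t)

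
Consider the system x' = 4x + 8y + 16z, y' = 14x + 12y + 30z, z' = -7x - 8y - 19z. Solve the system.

Coefficient matrix A = [[4, 8, 16], [14, 12, 30], [-7, -8, -19]].
det(A - λI) = 0 gives eigenvalues λ = 4, -3, -4.
For λ=4: eigenvector (1,2,-1).
For λ=-3: eigenvector (0,-2,1).
For λ=-4: eigenvector (-1,-1,1).
General solution: K_1e^(4t)(1,2,-1) + K_2e^(-3t)(0,-2,1) + K_3e^(-4t)(-1,-1,1).

x(t) = K_1e^(4t) - K_3e^(-4t), y(t) = 2K_1e^(4t) - 2K_2e^(-3t) - K_3e^(-4t), z(t) = -K_1e^(4t) + K_2e^(-3t) + K_3e^(-4t)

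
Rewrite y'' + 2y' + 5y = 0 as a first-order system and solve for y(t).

Let x_1 = y, x_2 = y'. Then x_1' = x_2 and x_2' = -5x_1 - 2x_2.
A = [[0,1],[-5,-2]]; det(A-λI) = λ^2 + 2λ + 5.
Eigenvalues λ = -1 ± 2i.

y(t) = C_1e^(-t)cos(2t) + C_2e^(-t)sin(2t)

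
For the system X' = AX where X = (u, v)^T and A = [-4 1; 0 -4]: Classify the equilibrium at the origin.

stable improper node

A = [[-4,1],[0,-4]]; det(A-λI) = λ^2 + 8λ + 16.
repeated λ = -4 with a single eigenvector.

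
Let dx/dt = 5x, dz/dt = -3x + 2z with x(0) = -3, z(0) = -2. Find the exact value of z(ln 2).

A = [[5,0],[-3,2]]; eigenvalues λ = 2, 5.
Eigenvectors: (0,-1) for λ=2, (1,-1) for λ=5.
From the initial condition, c_1 = 5, c_2 = -3.
z(ln 2) = (5)(2^2)(-1) + (-3)(2^5)(-1) = 76.

76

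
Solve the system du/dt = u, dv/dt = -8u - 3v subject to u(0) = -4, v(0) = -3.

u(t) = -4e^(t), v(t) = 8e^(t) - 11e^(-3t)

Coefficient matrix A = [[1, 0], [-8, -3]].
Characteristic polynomial det(A - λI) = λ^2 + 2λ - 3 = 0.
Eigenvalues λ = 1, -3.
For λ=1: (A-λI) row 2 is [-8, -4], so an eigenvector is (1, -2).
For λ=-3: (A-λI) row 1 is [4, 0], so an eigenvector is (0, 1).
General solution: C_1e^(t)(1,-2) + C_2e^(-3t)(0,1).
Applying u(0)=-4, v(0)=-3 gives C_1=-4, C_2=-11.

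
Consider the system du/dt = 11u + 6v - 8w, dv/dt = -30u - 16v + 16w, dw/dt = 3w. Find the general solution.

u(t) = c_1e^(-t) - 2c_2e^(3t) - 2c_3e^(-4t), v(t) = -2c_1e^(-t) + 4c_2e^(3t) + 5c_3e^(-4t), w(t) = c_2e^(3t)

Coefficient matrix A = [[11, 6, -8], [-30, -16, 16], [0, 0, 3]].
det(A - λI) = 0 gives eigenvalues λ = -1, 3, -4.
For λ=-1: eigenvector (1,-2,0).
For λ=3: eigenvector (-2,4,1).
For λ=-4: eigenvector (-2,5,0).
General solution: c_1e^(-t)(1,-2,0) + c_2e^(3t)(-2,4,1) + c_3e^(-4t)(-2,5,0).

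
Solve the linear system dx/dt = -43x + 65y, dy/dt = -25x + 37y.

Coefficient matrix A = [[-43, 65], [-25, 37]].
Characteristic polynomial det(A - λI) = λ^2 + 6λ + 34 = 0.
Eigenvalues λ = -3 ± 5i (complex conjugate pair).
For λ=-3+5i: an eigenvector is (-2,-1) - i(3,2) = (-2 - 3i, -1 - 2i).
A real fundamental pair from Re and Im of e^((-3+5i)t)v: X_1 = e^(-3t)(cos(5t)·(-2,-1) + sin(5t)·(3,2)), X_2 = e^(-3t)(sin(5t)·(-2,-1) - cos(5t)·(3,2)).
General solution: K_1X_1 + K_2X_2.

x(t) = 3K_1e^(-3t)sin(5t) - 2K_1e^(-3t)cos(5t) - 2K_2e^(-3t)sin(5t) - 3K_2e^(-3t)cos(5t), y(t) = 2K_1e^(-3t)sin(5t) - K_1e^(-3t)cos(5t) - K_2e^(-3t)sin(5t) - 2K_2e^(-3t)cos(5t)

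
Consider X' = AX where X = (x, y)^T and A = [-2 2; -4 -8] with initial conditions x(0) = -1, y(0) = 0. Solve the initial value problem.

Coefficient matrix A = [[-2, 2], [-4, -8]].
Characteristic polynomial det(A - λI) = λ^2 + 10λ + 24 = 0.
Eigenvalues λ = -6, -4.
For λ=-6: (A-λI) row 1 is [4, 2], so an eigenvector is (1, -2).
For λ=-4: (A-λI) row 1 is [2, 2], so an eigenvector is (1, -1).
General solution: c_1e^(-6t)(1,-2) + c_2e^(-4t)(1,-1).
Applying x(0)=-1, y(0)=0 gives c_1=1, c_2=-2.

x(t) = -2e^(-4t) + e^(-6t), y(t) = 2e^(-4t) - 2e^(-6t)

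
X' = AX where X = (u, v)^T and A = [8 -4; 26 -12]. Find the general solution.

Coefficient matrix A = [[8, -4], [26, -12]].
Characteristic polynomial det(A - λI) = λ^2 + 4λ + 8 = 0.
Eigenvalues λ = -2 ± 2i (complex conjugate pair).
For λ=-2+2i: an eigenvector is (1,2) - i(1,3) = (1 - i, 2 - 3i).
A real fundamental pair from Re and Im of e^((-2+2i)t)v: X_1 = e^(-2t)(cos(2t)·(1,2) + sin(2t)·(1,3)), X_2 = e^(-2t)(sin(2t)·(1,2) - cos(2t)·(1,3)).
General solution: c_1X_1 + c_2X_2.

u(t) = c_1e^(-2t)sin(2t) + c_1e^(-2t)cos(2t) + c_2e^(-2t)sin(2t) - c_2e^(-2t)cos(2t), v(t) = 3c_1e^(-2t)sin(2t) + 2c_1e^(-2t)cos(2t) + 2c_2e^(-2t)sin(2t) - 3c_2e^(-2t)cos(2t)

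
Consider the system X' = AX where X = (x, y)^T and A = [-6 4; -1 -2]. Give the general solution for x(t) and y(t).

x(t) = -2C_1e^(-4t) - 2C_2te^(-4t) - 3C_2e^(-4t), y(t) = -C_1e^(-4t) - C_2te^(-4t) - 2C_2e^(-4t)

Coefficient matrix A = [[-6, 4], [-1, -2]].
Characteristic polynomial det(A - λI) = λ^2 + 8λ + 16 = 0.
Single eigenvalue λ = -4 with algebraic multiplicity 2.
Eigenvector v = (-2,-1); generalized eigenvector w with (A-λI)w=v is (-3,-2).
General solution: e^(-4t)[C_1·v + C_2·(t·v + w)].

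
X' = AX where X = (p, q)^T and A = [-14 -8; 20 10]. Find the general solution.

Coefficient matrix A = [[-14, -8], [20, 10]].
Characteristic polynomial det(A - λI) = λ^2 + 4λ + 20 = 0.
Eigenvalues λ = -2 ± 4i (complex conjugate pair).
For λ=-2+4i: an eigenvector is (-1,1) - i(1,-2) = (-1 - i, 1 + 2i).
A real fundamental pair from Re and Im of e^((-2+4i)t)v: X_1 = e^(-2t)(cos(4t)·(-1,1) + sin(4t)·(1,-2)), X_2 = e^(-2t)(sin(4t)·(-1,1) - cos(4t)·(1,-2)).
General solution: C_1X_1 + C_2X_2.

p(t) = C_1e^(-2t)sin(4t) - C_1e^(-2t)cos(4t) - C_2e^(-2t)sin(4t) - C_2e^(-2t)cos(4t), q(t) = -2C_1e^(-2t)sin(4t) + C_1e^(-2t)cos(4t) + C_2e^(-2t)sin(4t) + 2C_2e^(-2t)cos(4t)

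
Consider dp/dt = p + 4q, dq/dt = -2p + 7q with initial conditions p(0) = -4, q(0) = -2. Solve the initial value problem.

p(t) = -4e^(3t), q(t) = -2e^(3t)

Coefficient matrix A = [[1, 4], [-2, 7]].
Characteristic polynomial det(A - λI) = λ^2 - 8λ + 15 = 0.
Eigenvalues λ = 3, 5.
For λ=3: (A-λI) row 1 is [-2, 4], so an eigenvector is (-2, -1).
For λ=5: (A-λI) row 1 is [-4, 4], so an eigenvector is (-1, -1).
General solution: c_1e^(3t)(-2,-1) + c_2e^(5t)(-1,-1).
Applying p(0)=-4, q(0)=-2 gives c_1=2, c_2=0.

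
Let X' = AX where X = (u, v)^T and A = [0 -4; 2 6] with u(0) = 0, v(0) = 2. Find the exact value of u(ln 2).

-48

A = [[0,-4],[2,6]]; eigenvalues λ = 2, 4.
Eigenvectors: (-2,1) for λ=2, (-1,1) for λ=4.
From the initial condition, c_1 = -2, c_2 = 4.
u(ln 2) = (-2)(2^2)(-2) + (4)(2^4)(-1) = -48.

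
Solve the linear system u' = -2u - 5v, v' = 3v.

Coefficient matrix A = [[-2, -5], [0, 3]].
Characteristic polynomial det(A - λI) = λ^2 - λ - 6 = 0.
Eigenvalues λ = 3, -2.
For λ=3: (A-λI) row 1 is [-5, -5], so an eigenvector is (1, -1).
For λ=-2: (A-λI) row 1 is [0, -5], so an eigenvector is (-1, 0).
General solution: C_1e^(3t)(1,-1) + C_2e^(-2t)(-1,0).

u(t) = C_1e^(3t) - C_2e^(-2t), v(t) = -C_1e^(3t)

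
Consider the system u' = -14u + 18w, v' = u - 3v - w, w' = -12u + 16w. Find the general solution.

Coefficient matrix A = [[-14, 0, 18], [1, -3, -1], [-12, 0, 16]].
det(A - λI) = 0 gives eigenvalues λ = -2, 4, -3.
For λ=-2: eigenvector (3,1,2).
For λ=4: eigenvector (1,0,1).
For λ=-3: eigenvector (0,1,0).
General solution: C_1e^(-2t)(3,1,2) + C_2e^(4t)(1,0,1) + C_3e^(-3t)(0,1,0).

u(t) = 3C_1e^(-2t) + C_2e^(4t), v(t) = C_1e^(-2t) + C_3e^(-3t), w(t) = 2C_1e^(-2t) + C_2e^(4t)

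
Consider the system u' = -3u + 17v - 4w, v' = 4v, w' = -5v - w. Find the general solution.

Coefficient matrix A = [[-3, 17, -4], [0, 4, 0], [0, -5, -1]].
det(A - λI) = 0 gives eigenvalues λ = -1, 4, -3.
For λ=-1: eigenvector (-2,0,1).
For λ=4: eigenvector (3,1,-1).
For λ=-3: eigenvector (1,0,0).
General solution: C_1e^(-t)(-2,0,1) + C_2e^(4t)(3,1,-1) + C_3e^(-3t)(1,0,0).

u(t) = -2C_1e^(-t) + 3C_2e^(4t) + C_3e^(-3t), v(t) = C_2e^(4t), w(t) = C_1e^(-t) - C_2e^(4t)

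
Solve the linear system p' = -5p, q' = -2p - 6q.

p(t) = c_2e^(-5t), q(t) = -c_1e^(-6t) - 2c_2e^(-5t)

Coefficient matrix A = [[-5, 0], [-2, -6]].
Characteristic polynomial det(A - λI) = λ^2 + 11λ + 30 = 0.
Eigenvalues λ = -6, -5.
For λ=-6: (A-λI) row 1 is [1, 0], so an eigenvector is (0, -1).
For λ=-5: (A-λI) row 2 is [-2, -1], so an eigenvector is (1, -2).
General solution: c_1e^(-6t)(0,-1) + c_2e^(-5t)(1,-2).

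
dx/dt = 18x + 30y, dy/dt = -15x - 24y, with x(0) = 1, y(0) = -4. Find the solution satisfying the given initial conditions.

x(t) = -33e^(-3t)sin(3t) + e^(-3t)cos(3t), y(t) = 23e^(-3t)sin(3t) - 4e^(-3t)cos(3t)

Coefficient matrix A = [[18, 30], [-15, -24]].
Characteristic polynomial det(A - λI) = λ^2 + 6λ + 18 = 0.
Eigenvalues λ = -3 ± 3i (complex conjugate pair).
For λ=-3+3i: an eigenvector is (3,-2) - i(1,-1) = (3 - i, -2 + i).
A real fundamental pair from Re and Im of e^((-3+3i)t)v: X_1 = e^(-3t)(cos(3t)·(3,-2) + sin(3t)·(1,-1)), X_2 = e^(-3t)(sin(3t)·(3,-2) - cos(3t)·(1,-1)).
General solution: C_1X_1 + C_2X_2.
Applying x(0)=1, y(0)=-4 gives C_1=-3, C_2=-10.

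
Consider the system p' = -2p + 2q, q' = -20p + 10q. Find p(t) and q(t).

p(t) = c_1e^(4t)sin(2t) - c_2e^(4t)cos(2t), q(t) = 3c_1e^(4t)sin(2t) + c_1e^(4t)cos(2t) + c_2e^(4t)sin(2t) - 3c_2e^(4t)cos(2t)

Coefficient matrix A = [[-2, 2], [-20, 10]].
Characteristic polynomial det(A - λI) = λ^2 - 8λ + 20 = 0.
Eigenvalues λ = 4 ± 2i (complex conjugate pair).
For λ=4+2i: an eigenvector is (0,1) - i(1,3) = (0 - i, 1 - 3i).
A real fundamental pair from Re and Im of e^((4+2i)t)v: X_1 = e^(4t)(cos(2t)·(0,1) + sin(2t)·(1,3)), X_2 = e^(4t)(sin(2t)·(0,1) - cos(2t)·(1,3)).
General solution: c_1X_1 + c_2X_2.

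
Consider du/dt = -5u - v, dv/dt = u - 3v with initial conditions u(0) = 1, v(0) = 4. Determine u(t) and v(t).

u(t) = -5te^(-4t) + e^(-4t), v(t) = 5te^(-4t) + 4e^(-4t)

Coefficient matrix A = [[-5, -1], [1, -3]].
Characteristic polynomial det(A - λI) = λ^2 + 8λ + 16 = 0.
Single eigenvalue λ = -4 with algebraic multiplicity 2.
Eigenvector v = (1,-1); generalized eigenvector w with (A-λI)w=v is (1,-2).
General solution: e^(-4t)[c_1·v + c_2·(t·v + w)].
Applying u(0)=1, v(0)=4 gives c_1=6, c_2=-5.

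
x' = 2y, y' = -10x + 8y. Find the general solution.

Coefficient matrix A = [[0, 2], [-10, 8]].
Characteristic polynomial det(A - λI) = λ^2 - 8λ + 20 = 0.
Eigenvalues λ = 4 ± 2i (complex conjugate pair).
For λ=4+2i: an eigenvector is (0,1) - i(1,2) = (0 - i, 1 - 2i).
A real fundamental pair from Re and Im of e^((4+2i)t)v: X_1 = e^(4t)(cos(2t)·(0,1) + sin(2t)·(1,2)), X_2 = e^(4t)(sin(2t)·(0,1) - cos(2t)·(1,2)).
General solution: K_1X_1 + K_2X_2.

x(t) = K_1e^(4t)sin(2t) - K_2e^(4t)cos(2t), y(t) = 2K_1e^(4t)sin(2t) + K_1e^(4t)cos(2t) + K_2e^(4t)sin(2t) - 2K_2e^(4t)cos(2t)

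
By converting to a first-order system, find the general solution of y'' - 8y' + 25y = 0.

y(t) = C_1e^(4t)cos(3t) + C_2e^(4t)sin(3t)

Let x_1 = y, x_2 = y'. Then x_1' = x_2 and x_2' = -25x_1 + 8x_2.
A = [[0,1],[-25,8]]; det(A-λI) = λ^2 - 8λ + 25.
Eigenvalues λ = 4 ± 3i.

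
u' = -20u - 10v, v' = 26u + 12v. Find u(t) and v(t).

Coefficient matrix A = [[-20, -10], [26, 12]].
Characteristic polynomial det(A - λI) = λ^2 + 8λ + 20 = 0.
Eigenvalues λ = -4 ± 2i (complex conjugate pair).
For λ=-4+2i: an eigenvector is (2,-3) - i(-1,2) = (2 + i, -3 - 2i).
A real fundamental pair from Re and Im of e^((-4+2i)t)v: X_1 = e^(-4t)(cos(2t)·(2,-3) + sin(2t)·(-1,2)), X_2 = e^(-4t)(sin(2t)·(2,-3) - cos(2t)·(-1,2)).
General solution: c_1X_1 + c_2X_2.

u(t) = -c_1e^(-4t)sin(2t) + 2c_1e^(-4t)cos(2t) + 2c_2e^(-4t)sin(2t) + c_2e^(-4t)cos(2t), v(t) = 2c_1e^(-4t)sin(2t) - 3c_1e^(-4t)cos(2t) - 3c_2e^(-4t)sin(2t) - 2c_2e^(-4t)cos(2t)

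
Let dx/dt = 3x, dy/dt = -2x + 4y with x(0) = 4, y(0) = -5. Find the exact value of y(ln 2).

A = [[3,0],[-2,4]]; eigenvalues λ = 4, 3.
Eigenvectors: (0,-1) for λ=4, (-1,-2) for λ=3.
From the initial condition, c_1 = 13, c_2 = -4.
y(ln 2) = (13)(2^4)(-1) + (-4)(2^3)(-2) = -144.

-144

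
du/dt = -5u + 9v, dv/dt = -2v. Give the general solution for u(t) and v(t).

Coefficient matrix A = [[-5, 9], [0, -2]].
Characteristic polynomial det(A - λI) = λ^2 + 7λ + 10 = 0.
Eigenvalues λ = -2, -5.
For λ=-2: (A-λI) row 1 is [-3, 9], so an eigenvector is (3, 1).
For λ=-5: (A-λI) row 1 is [0, 9], so an eigenvector is (1, 0).
General solution: c_1e^(-2t)(3,1) + c_2e^(-5t)(1,0).

u(t) = 3c_1e^(-2t) + c_2e^(-5t), v(t) = c_1e^(-2t)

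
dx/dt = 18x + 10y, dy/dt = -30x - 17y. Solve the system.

Coefficient matrix A = [[18, 10], [-30, -17]].
Characteristic polynomial det(A - λI) = λ^2 - λ - 6 = 0.
Eigenvalues λ = -2, 3.
For λ=-2: (A-λI) row 1 is [20, 10], so an eigenvector is (-1, 2).
For λ=3: (A-λI) row 1 is [15, 10], so an eigenvector is (-2, 3).
General solution: c_1e^(-2t)(-1,2) + c_2e^(3t)(-2,3).

x(t) = -c_1e^(-2t) - 2c_2e^(3t), y(t) = 2c_1e^(-2t) + 3c_2e^(3t)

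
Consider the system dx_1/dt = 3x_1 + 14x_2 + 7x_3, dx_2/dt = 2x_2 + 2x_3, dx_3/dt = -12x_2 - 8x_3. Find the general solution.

x_1(t) = C_1e^(3t) - C_2e^(-4t), x_2(t) = -C_2e^(-4t) + C_3e^(-2t), x_3(t) = 3C_2e^(-4t) - 2C_3e^(-2t)

Coefficient matrix A = [[3, 14, 7], [0, 2, 2], [0, -12, -8]].
det(A - λI) = 0 gives eigenvalues λ = 3, -4, -2.
For λ=3: eigenvector (1,0,0).
For λ=-4: eigenvector (-1,-1,3).
For λ=-2: eigenvector (0,1,-2).
General solution: C_1e^(3t)(1,0,0) + C_2e^(-4t)(-1,-1,3) + C_3e^(-2t)(0,1,-2).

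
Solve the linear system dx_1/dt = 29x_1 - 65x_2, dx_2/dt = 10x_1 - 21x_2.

x_1(t) = 2C_1e^(4t)sin(5t) + 3C_1e^(4t)cos(5t) + 3C_2e^(4t)sin(5t) - 2C_2e^(4t)cos(5t), x_2(t) = C_1e^(4t)sin(5t) + C_1e^(4t)cos(5t) + C_2e^(4t)sin(5t) - C_2e^(4t)cos(5t)

Coefficient matrix A = [[29, -65], [10, -21]].
Characteristic polynomial det(A - λI) = λ^2 - 8λ + 41 = 0.
Eigenvalues λ = 4 ± 5i (complex conjugate pair).
For λ=4+5i: an eigenvector is (3,1) - i(2,1) = (3 - 2i, 1 - i).
A real fundamental pair from Re and Im of e^((4+5i)t)v: X_1 = e^(4t)(cos(5t)·(3,1) + sin(5t)·(2,1)), X_2 = e^(4t)(sin(5t)·(3,1) - cos(5t)·(2,1)).
General solution: C_1X_1 + C_2X_2.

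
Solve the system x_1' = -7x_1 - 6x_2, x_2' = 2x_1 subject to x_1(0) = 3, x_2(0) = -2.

x_1(t) = 3e^(-3t), x_2(t) = -2e^(-3t)

Coefficient matrix A = [[-7, -6], [2, 0]].
Characteristic polynomial det(A - λI) = λ^2 + 7λ + 12 = 0.
Eigenvalues λ = -4, -3.
For λ=-4: (A-λI) row 1 is [-3, -6], so an eigenvector is (-2, 1).
For λ=-3: (A-λI) row 1 is [-4, -6], so an eigenvector is (3, -2).
General solution: K_1e^(-4t)(-2,1) + K_2e^(-3t)(3,-2).
Applying x_1(0)=3, x_2(0)=-2 gives K_1=0, K_2=1.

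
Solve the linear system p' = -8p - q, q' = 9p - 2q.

p(t) = -K_1e^(-5t) - K_2te^(-5t) + K_2e^(-5t), q(t) = 3K_1e^(-5t) + 3K_2te^(-5t) - 2K_2e^(-5t)

Coefficient matrix A = [[-8, -1], [9, -2]].
Characteristic polynomial det(A - λI) = λ^2 + 10λ + 25 = 0.
Single eigenvalue λ = -5 with algebraic multiplicity 2.
Eigenvector v = (-1,3); generalized eigenvector w with (A-λI)w=v is (1,-2).
General solution: e^(-5t)[K_1·v + K_2·(t·v + w)].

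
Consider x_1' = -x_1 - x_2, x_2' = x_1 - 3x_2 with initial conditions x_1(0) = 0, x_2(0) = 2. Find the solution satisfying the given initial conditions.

Coefficient matrix A = [[-1, -1], [1, -3]].
Characteristic polynomial det(A - λI) = λ^2 + 4λ + 4 = 0.
Single eigenvalue λ = -2 with algebraic multiplicity 2.
Eigenvector v = (1,1); generalized eigenvector w with (A-λI)w=v is (2,1).
General solution: e^(-2t)[C_1·v + C_2·(t·v + w)].
Applying x_1(0)=0, x_2(0)=2 gives C_1=4, C_2=-2.

x_1(t) = -2te^(-2t), x_2(t) = -2te^(-2t) + 2e^(-2t)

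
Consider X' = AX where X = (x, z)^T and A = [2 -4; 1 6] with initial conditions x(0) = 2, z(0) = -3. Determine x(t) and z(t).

Coefficient matrix A = [[2, -4], [1, 6]].
Characteristic polynomial det(A - λI) = λ^2 - 8λ + 16 = 0.
Single eigenvalue λ = 4 with algebraic multiplicity 2.
Eigenvector v = (-2,1); generalized eigenvector w with (A-λI)w=v is (3,-1).
General solution: e^(4t)[c_1·v + c_2·(t·v + w)].
Applying x(0)=2, z(0)=-3 gives c_1=-7, c_2=-4.

x(t) = 8te^(4t) + 2e^(4t), z(t) = -4te^(4t) - 3e^(4t)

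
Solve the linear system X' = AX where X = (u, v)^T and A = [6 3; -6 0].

u(t) = C_1e^(3t)cos(3t) + C_2e^(3t)sin(3t), v(t) = -C_1e^(3t)sin(3t) - C_1e^(3t)cos(3t) - C_2e^(3t)sin(3t) + C_2e^(3t)cos(3t)

Coefficient matrix A = [[6, 3], [-6, 0]].
Characteristic polynomial det(A - λI) = λ^2 - 6λ + 18 = 0.
Eigenvalues λ = 3 ± 3i (complex conjugate pair).
For λ=3+3i: an eigenvector is (1,-1) - i(0,-1) = (1, -1 + i).
A real fundamental pair from Re and Im of e^((3+3i)t)v: X_1 = e^(3t)(cos(3t)·(1,-1) + sin(3t)·(0,-1)), X_2 = e^(3t)(sin(3t)·(1,-1) - cos(3t)·(0,-1)).
General solution: C_1X_1 + C_2X_2.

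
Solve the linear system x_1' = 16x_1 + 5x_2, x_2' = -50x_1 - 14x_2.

Coefficient matrix A = [[16, 5], [-50, -14]].
Characteristic polynomial det(A - λI) = λ^2 - 2λ + 26 = 0.
Eigenvalues λ = 1 ± 5i (complex conjugate pair).
For λ=1+5i: an eigenvector is (0,-1) - i(-1,3) = (0 + i, -1 - 3i).
A real fundamental pair from Re and Im of e^((1+5i)t)v: X_1 = e^(t)(cos(5t)·(0,-1) + sin(5t)·(-1,3)), X_2 = e^(t)(sin(5t)·(0,-1) - cos(5t)·(-1,3)).
General solution: K_1X_1 + K_2X_2.

x_1(t) = -K_1e^(t)sin(5t) + K_2e^(t)cos(5t), x_2(t) = 3K_1e^(t)sin(5t) - K_1e^(t)cos(5t) - K_2e^(t)sin(5t) - 3K_2e^(t)cos(5t)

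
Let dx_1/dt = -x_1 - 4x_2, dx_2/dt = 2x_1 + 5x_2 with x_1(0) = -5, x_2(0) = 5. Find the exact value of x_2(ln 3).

A = [[-1,-4],[2,5]]; eigenvalues λ = 1, 3.
Eigenvectors: (-2,1) for λ=1, (1,-1) for λ=3.
From the initial condition, c_1 = 0, c_2 = -5.
x_2(ln 3) = (0)(3^1)(1) + (-5)(3^3)(-1) = 135.

135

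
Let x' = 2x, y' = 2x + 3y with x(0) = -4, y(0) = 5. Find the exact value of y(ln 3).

-9

A = [[2,0],[2,3]]; eigenvalues λ = 3, 2.
Eigenvectors: (0,1) for λ=3, (1,-2) for λ=2.
From the initial condition, c_1 = -3, c_2 = -4.
y(ln 3) = (-3)(3^3)(1) + (-4)(3^2)(-2) = -9.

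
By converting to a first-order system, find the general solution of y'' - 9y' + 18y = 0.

Let x_1 = y, x_2 = y'. Then x_1' = x_2 and x_2' = -18x_1 + 9x_2.
A = [[0,1],[-18,9]]; det(A-λI) = λ^2 - 9λ + 18.
Eigenvalues λ = 6, 3 with eigenvectors (1,6), (1,3).

y(t) = C_1e^(6t) + C_2e^(3t)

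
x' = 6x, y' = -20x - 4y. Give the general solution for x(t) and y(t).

Coefficient matrix A = [[6, 0], [-20, -4]].
Characteristic polynomial det(A - λI) = λ^2 - 2λ - 24 = 0.
Eigenvalues λ = -4, 6.
For λ=-4: (A-λI) row 1 is [10, 0], so an eigenvector is (0, 1).
For λ=6: (A-λI) row 2 is [-20, -10], so an eigenvector is (-1, 2).
General solution: C_1e^(-4t)(0,1) + C_2e^(6t)(-1,2).

x(t) = -C_2e^(6t), y(t) = C_1e^(-4t) + 2C_2e^(6t)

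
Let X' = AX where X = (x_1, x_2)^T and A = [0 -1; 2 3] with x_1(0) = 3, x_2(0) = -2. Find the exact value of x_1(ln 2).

4

A = [[0,-1],[2,3]]; eigenvalues λ = 2, 1.
Eigenvectors: (-1,2) for λ=2, (-1,1) for λ=1.
From the initial condition, c_1 = 1, c_2 = -4.
x_1(ln 2) = (1)(2^2)(-1) + (-4)(2^1)(-1) = 4.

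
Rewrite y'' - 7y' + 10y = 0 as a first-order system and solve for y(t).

y(t) = K_1e^(5t) + K_2e^(2t)

Let x_1 = y, x_2 = y'. Then x_1' = x_2 and x_2' = -10x_1 + 7x_2.
A = [[0,1],[-10,7]]; det(A-λI) = λ^2 - 7λ + 10.
Eigenvalues λ = 5, 2 with eigenvectors (1,5), (1,2).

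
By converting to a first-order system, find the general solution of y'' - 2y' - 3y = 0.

Let x_1 = y, x_2 = y'. Then x_1' = x_2 and x_2' = 3x_1 + 2x_2.
A = [[0,1],[3,2]]; det(A-λI) = λ^2 - 2λ - 3.
Eigenvalues λ = -1, 3 with eigenvectors (1,-1), (1,3).

y(t) = K_1e^(-t) + K_2e^(3t)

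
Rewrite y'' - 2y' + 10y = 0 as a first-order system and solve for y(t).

y(t) = c_1e^(t)cos(3t) + c_2e^(t)sin(3t)

Let x_1 = y, x_2 = y'. Then x_1' = x_2 and x_2' = -10x_1 + 2x_2.
A = [[0,1],[-10,2]]; det(A-λI) = λ^2 - 2λ + 10.
Eigenvalues λ = 1 ± 3i.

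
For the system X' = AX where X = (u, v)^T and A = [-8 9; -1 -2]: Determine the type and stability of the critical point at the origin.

stable improper node

A = [[-8,9],[-1,-2]]; det(A-λI) = λ^2 + 10λ + 25.
repeated λ = -5 with a single eigenvector.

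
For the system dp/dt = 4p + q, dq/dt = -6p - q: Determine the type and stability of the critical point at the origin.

A = [[4,1],[-6,-1]]; det(A-λI) = λ^2 - 3λ + 2.
λ = 2, 1: both positive.

unstable node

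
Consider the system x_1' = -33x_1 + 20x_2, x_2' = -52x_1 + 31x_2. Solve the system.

Coefficient matrix A = [[-33, 20], [-52, 31]].
Characteristic polynomial det(A - λI) = λ^2 + 2λ + 17 = 0.
Eigenvalues λ = -1 ± 4i (complex conjugate pair).
For λ=-1+4i: an eigenvector is (-2,-3) - i(1,2) = (-2 - i, -3 - 2i).
A real fundamental pair from Re and Im of e^((-1+4i)t)v: X_1 = e^(-t)(cos(4t)·(-2,-3) + sin(4t)·(1,2)), X_2 = e^(-t)(sin(4t)·(-2,-3) - cos(4t)·(1,2)).
General solution: K_1X_1 + K_2X_2.

x_1(t) = K_1e^(-t)sin(4t) - 2K_1e^(-t)cos(4t) - 2K_2e^(-t)sin(4t) - K_2e^(-t)cos(4t), x_2(t) = 2K_1e^(-t)sin(4t) - 3K_1e^(-t)cos(4t) - 3K_2e^(-t)sin(4t) - 2K_2e^(-t)cos(4t)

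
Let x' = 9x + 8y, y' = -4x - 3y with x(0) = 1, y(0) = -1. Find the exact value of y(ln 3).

-3

A = [[9,8],[-4,-3]]; eigenvalues λ = 1, 5.
Eigenvectors: (1,-1) for λ=1, (2,-1) for λ=5.
From the initial condition, c_1 = 1, c_2 = 0.
y(ln 3) = (1)(3^1)(-1) + (0)(3^5)(-1) = -3.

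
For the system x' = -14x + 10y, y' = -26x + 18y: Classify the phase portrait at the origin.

A = [[-14,10],[-26,18]]; det(A-λI) = λ^2 - 4λ + 8.
λ = 2 ± 2i: positive real part.

unstable spiral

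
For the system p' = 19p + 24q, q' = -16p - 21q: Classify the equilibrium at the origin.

saddle

A = [[19,24],[-16,-21]]; det(A-λI) = λ^2 + 2λ - 15.
λ = -5, 3: opposite signs.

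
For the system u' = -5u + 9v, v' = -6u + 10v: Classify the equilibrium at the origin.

unstable node

A = [[-5,9],[-6,10]]; det(A-λI) = λ^2 - 5λ + 4.
λ = 1, 4: both positive.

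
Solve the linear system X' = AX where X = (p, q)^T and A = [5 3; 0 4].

Coefficient matrix A = [[5, 3], [0, 4]].
Characteristic polynomial det(A - λI) = λ^2 - 9λ + 20 = 0.
Eigenvalues λ = 4, 5.
For λ=4: (A-λI) row 1 is [1, 3], so an eigenvector is (3, -1).
For λ=5: (A-λI) row 1 is [0, 3], so an eigenvector is (1, 0).
General solution: K_1e^(4t)(3,-1) + K_2e^(5t)(1,0).

p(t) = 3K_1e^(4t) + K_2e^(5t), q(t) = -K_1e^(4t)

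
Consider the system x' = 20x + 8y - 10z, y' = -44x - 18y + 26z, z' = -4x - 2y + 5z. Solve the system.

x(t) = 2c_1e^(2t) + c_2e^(4t) - 2c_3e^(t), y(t) = -7c_1e^(2t) - 2c_2e^(4t) + 6c_3e^(t), z(t) = -2c_1e^(2t) + c_3e^(t)

Coefficient matrix A = [[20, 8, -10], [-44, -18, 26], [-4, -2, 5]].
det(A - λI) = 0 gives eigenvalues λ = 2, 4, 1.
For λ=2: eigenvector (2,-7,-2).
For λ=4: eigenvector (1,-2,0).
For λ=1: eigenvector (-2,6,1).
General solution: c_1e^(2t)(2,-7,-2) + c_2e^(4t)(1,-2,0) + c_3e^(t)(-2,6,1).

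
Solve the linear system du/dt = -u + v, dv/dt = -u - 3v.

Coefficient matrix A = [[-1, 1], [-1, -3]].
Characteristic polynomial det(A - λI) = λ^2 + 4λ + 4 = 0.
Single eigenvalue λ = -2 with algebraic multiplicity 2.
Eigenvector v = (1,-1); generalized eigenvector w with (A-λI)w=v is (-1,2).
General solution: e^(-2t)[C_1·v + C_2·(t·v + w)].

u(t) = C_1e^(-2t) + C_2te^(-2t) - C_2e^(-2t), v(t) = -C_1e^(-2t) - C_2te^(-2t) + 2C_2e^(-2t)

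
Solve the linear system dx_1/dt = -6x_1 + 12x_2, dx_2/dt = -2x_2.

x_1(t) = -K_1e^(-6t) + 3K_2e^(-2t), x_2(t) = K_2e^(-2t)

Coefficient matrix A = [[-6, 12], [0, -2]].
Characteristic polynomial det(A - λI) = λ^2 + 8λ + 12 = 0.
Eigenvalues λ = -6, -2.
For λ=-6: (A-λI) row 1 is [0, 12], so an eigenvector is (-1, 0).
For λ=-2: (A-λI) row 1 is [-4, 12], so an eigenvector is (3, 1).
General solution: K_1e^(-6t)(-1,0) + K_2e^(-2t)(3,1).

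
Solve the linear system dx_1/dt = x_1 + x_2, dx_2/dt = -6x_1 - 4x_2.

x_1(t) = C_1e^(-t) - C_2e^(-2t), x_2(t) = -2C_1e^(-t) + 3C_2e^(-2t)

Coefficient matrix A = [[1, 1], [-6, -4]].
Characteristic polynomial det(A - λI) = λ^2 + 3λ + 2 = 0.
Eigenvalues λ = -1, -2.
For λ=-1: (A-λI) row 1 is [2, 1], so an eigenvector is (1, -2).
For λ=-2: (A-λI) row 1 is [3, 1], so an eigenvector is (-1, 3).
General solution: C_1e^(-t)(1,-2) + C_2e^(-2t)(-1,3).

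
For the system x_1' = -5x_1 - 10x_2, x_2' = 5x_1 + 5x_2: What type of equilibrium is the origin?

center

A = [[-5,-10],[5,5]]; det(A-λI) = λ^2 + 25.
λ = 0 ± 5i: zero real part.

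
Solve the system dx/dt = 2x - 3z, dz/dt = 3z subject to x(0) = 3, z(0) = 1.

Coefficient matrix A = [[2, -3], [0, 3]].
Characteristic polynomial det(A - λI) = λ^2 - 5λ + 6 = 0.
Eigenvalues λ = 2, 3.
For λ=2: (A-λI) row 1 is [0, -3], so an eigenvector is (-1, 0).
For λ=3: (A-λI) row 1 is [-1, -3], so an eigenvector is (3, -1).
General solution: K_1e^(2t)(-1,0) + K_2e^(3t)(3,-1).
Applying x(0)=3, z(0)=1 gives K_1=-6, K_2=-1.

x(t) = -3e^(3t) + 6e^(2t), z(t) = e^(3t)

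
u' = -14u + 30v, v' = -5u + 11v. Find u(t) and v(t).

u(t) = -3K_1e^(-4t) + 2K_2e^(t), v(t) = -K_1e^(-4t) + K_2e^(t)

Coefficient matrix A = [[-14, 30], [-5, 11]].
Characteristic polynomial det(A - λI) = λ^2 + 3λ - 4 = 0.
Eigenvalues λ = -4, 1.
For λ=-4: (A-λI) row 1 is [-10, 30], so an eigenvector is (-3, -1).
For λ=1: (A-λI) row 1 is [-15, 30], so an eigenvector is (2, 1).
General solution: K_1e^(-4t)(-3,-1) + K_2e^(t)(2,1).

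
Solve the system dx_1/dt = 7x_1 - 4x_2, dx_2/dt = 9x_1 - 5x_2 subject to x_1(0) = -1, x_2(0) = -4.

Coefficient matrix A = [[7, -4], [9, -5]].
Characteristic polynomial det(A - λI) = λ^2 - 2λ + 1 = 0.
Single eigenvalue λ = 1 with algebraic multiplicity 2.
Eigenvector v = (-2,-3); generalized eigenvector w with (A-λI)w=v is (1,2).
General solution: e^(t)[c_1·v + c_2·(t·v + w)].
Applying x_1(0)=-1, x_2(0)=-4 gives c_1=-2, c_2=-5.

x_1(t) = 10te^(t) - e^(t), x_2(t) = 15te^(t) - 4e^(t)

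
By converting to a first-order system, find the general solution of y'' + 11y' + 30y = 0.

y(t) = C_1e^(-5t) + C_2e^(-6t)

Let x_1 = y, x_2 = y'. Then x_1' = x_2 and x_2' = -30x_1 - 11x_2.
A = [[0,1],[-30,-11]]; det(A-λI) = λ^2 + 11λ + 30.
Eigenvalues λ = -5, -6 with eigenvectors (1,-5), (1,-6).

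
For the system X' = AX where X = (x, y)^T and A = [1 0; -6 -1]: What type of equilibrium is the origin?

A = [[1,0],[-6,-1]]; det(A-λI) = λ^2 - 1.
λ = -1, 1: opposite signs.

saddle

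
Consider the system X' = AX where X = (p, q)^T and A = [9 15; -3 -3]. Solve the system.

p(t) = K_1e^(3t)sin(3t) - 2K_1e^(3t)cos(3t) - 2K_2e^(3t)sin(3t) - K_2e^(3t)cos(3t), q(t) = K_1e^(3t)cos(3t) + K_2e^(3t)sin(3t)

Coefficient matrix A = [[9, 15], [-3, -3]].
Characteristic polynomial det(A - λI) = λ^2 - 6λ + 18 = 0.
Eigenvalues λ = 3 ± 3i (complex conjugate pair).
For λ=3+3i: an eigenvector is (-2,1) - i(1,0) = (-2 - i, 1).
A real fundamental pair from Re and Im of e^((3+3i)t)v: X_1 = e^(3t)(cos(3t)·(-2,1) + sin(3t)·(1,0)), X_2 = e^(3t)(sin(3t)·(-2,1) - cos(3t)·(1,0)).
General solution: K_1X_1 + K_2X_2.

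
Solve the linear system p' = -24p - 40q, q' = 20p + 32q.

p(t) = C_1e^(4t)sin(4t) - 3C_1e^(4t)cos(4t) - 3C_2e^(4t)sin(4t) - C_2e^(4t)cos(4t), q(t) = -C_1e^(4t)sin(4t) + 2C_1e^(4t)cos(4t) + 2C_2e^(4t)sin(4t) + C_2e^(4t)cos(4t)

Coefficient matrix A = [[-24, -40], [20, 32]].
Characteristic polynomial det(A - λI) = λ^2 - 8λ + 32 = 0.
Eigenvalues λ = 4 ± 4i (complex conjugate pair).
For λ=4+4i: an eigenvector is (-3,2) - i(1,-1) = (-3 - i, 2 + i).
A real fundamental pair from Re and Im of e^((4+4i)t)v: X_1 = e^(4t)(cos(4t)·(-3,2) + sin(4t)·(1,-1)), X_2 = e^(4t)(sin(4t)·(-3,2) - cos(4t)·(1,-1)).
General solution: C_1X_1 + C_2X_2.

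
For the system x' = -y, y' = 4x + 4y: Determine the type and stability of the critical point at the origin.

unstable improper node

A = [[0,-1],[4,4]]; det(A-λI) = λ^2 - 4λ + 4.
repeated λ = 2 with a single eigenvector.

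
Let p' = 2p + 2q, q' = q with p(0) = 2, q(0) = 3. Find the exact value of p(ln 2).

A = [[2,2],[0,1]]; eigenvalues λ = 2, 1.
Eigenvectors: (1,0) for λ=2, (2,-1) for λ=1.
From the initial condition, c_1 = 8, c_2 = -3.
p(ln 2) = (8)(2^2)(1) + (-3)(2^1)(2) = 20.

20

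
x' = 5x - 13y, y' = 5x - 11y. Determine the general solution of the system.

Coefficient matrix A = [[5, -13], [5, -11]].
Characteristic polynomial det(A - λI) = λ^2 + 6λ + 10 = 0.
Eigenvalues λ = -3 ± i (complex conjugate pair).
For λ=-3+i: an eigenvector is (-2,-1) - i(-3,-2) = (-2 + 3i, -1 + 2i).
A real fundamental pair from Re and Im of e^((-3+i)t)v: X_1 = e^(-3t)(cos(t)·(-2,-1) + sin(t)·(-3,-2)), X_2 = e^(-3t)(sin(t)·(-2,-1) - cos(t)·(-3,-2)).
General solution: c_1X_1 + c_2X_2.

x(t) = -3c_1e^(-3t)sin(t) - 2c_1e^(-3t)cos(t) - 2c_2e^(-3t)sin(t) + 3c_2e^(-3t)cos(t), y(t) = -2c_1e^(-3t)sin(t) - c_1e^(-3t)cos(t) - c_2e^(-3t)sin(t) + 2c_2e^(-3t)cos(t)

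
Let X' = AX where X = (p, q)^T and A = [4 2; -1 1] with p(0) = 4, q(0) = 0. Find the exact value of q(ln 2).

-16

A = [[4,2],[-1,1]]; eigenvalues λ = 2, 3.
Eigenvectors: (-1,1) for λ=2, (2,-1) for λ=3.
From the initial condition, c_1 = 4, c_2 = 4.
q(ln 2) = (4)(2^2)(1) + (4)(2^3)(-1) = -16.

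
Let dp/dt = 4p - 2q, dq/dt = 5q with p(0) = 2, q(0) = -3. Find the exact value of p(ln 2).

A = [[4,-2],[0,5]]; eigenvalues λ = 4, 5.
Eigenvectors: (-1,0) for λ=4, (2,-1) for λ=5.
From the initial condition, c_1 = 4, c_2 = 3.
p(ln 2) = (4)(2^4)(-1) + (3)(2^5)(2) = 128.

128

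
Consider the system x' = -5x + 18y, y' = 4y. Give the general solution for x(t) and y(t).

x(t) = -2K_1e^(4t) - K_2e^(-5t), y(t) = -K_1e^(4t)

Coefficient matrix A = [[-5, 18], [0, 4]].
Characteristic polynomial det(A - λI) = λ^2 + λ - 20 = 0.
Eigenvalues λ = 4, -5.
For λ=4: (A-λI) row 1 is [-9, 18], so an eigenvector is (-2, -1).
For λ=-5: (A-λI) row 1 is [0, 18], so an eigenvector is (-1, 0).
General solution: K_1e^(4t)(-2,-1) + K_2e^(-5t)(-1,0).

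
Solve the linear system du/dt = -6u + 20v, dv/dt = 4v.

u(t) = -2c_1e^(4t) - c_2e^(-6t), v(t) = -c_1e^(4t)

Coefficient matrix A = [[-6, 20], [0, 4]].
Characteristic polynomial det(A - λI) = λ^2 + 2λ - 24 = 0.
Eigenvalues λ = 4, -6.
For λ=4: (A-λI) row 1 is [-10, 20], so an eigenvector is (-2, -1).
For λ=-6: (A-λI) row 1 is [0, 20], so an eigenvector is (-1, 0).
General solution: c_1e^(4t)(-2,-1) + c_2e^(-6t)(-1,0).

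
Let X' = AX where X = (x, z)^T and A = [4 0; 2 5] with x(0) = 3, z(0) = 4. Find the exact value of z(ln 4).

8704

A = [[4,0],[2,5]]; eigenvalues λ = 4, 5.
Eigenvectors: (-1,2) for λ=4, (0,-1) for λ=5.
From the initial condition, c_1 = -3, c_2 = -10.
z(ln 4) = (-3)(4^4)(2) + (-10)(4^5)(-1) = 8704.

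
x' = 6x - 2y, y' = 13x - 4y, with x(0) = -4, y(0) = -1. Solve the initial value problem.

x(t) = -18e^(t)sin(t) - 4e^(t)cos(t), y(t) = -47e^(t)sin(t) - e^(t)cos(t)

Coefficient matrix A = [[6, -2], [13, -4]].
Characteristic polynomial det(A - λI) = λ^2 - 2λ + 2 = 0.
Eigenvalues λ = 1 ± i (complex conjugate pair).
For λ=1+i: an eigenvector is (1,2) - i(1,3) = (1 - i, 2 - 3i).
A real fundamental pair from Re and Im of e^((1+i)t)v: X_1 = e^(t)(cos(t)·(1,2) + sin(t)·(1,3)), X_2 = e^(t)(sin(t)·(1,2) - cos(t)·(1,3)).
General solution: C_1X_1 + C_2X_2.
Applying x(0)=-4, y(0)=-1 gives C_1=-11, C_2=-7.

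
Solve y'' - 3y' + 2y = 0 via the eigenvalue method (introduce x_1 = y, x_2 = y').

y(t) = K_1e^(2t) + K_2e^(t)

Let x_1 = y, x_2 = y'. Then x_1' = x_2 and x_2' = -2x_1 + 3x_2.
A = [[0,1],[-2,3]]; det(A-λI) = λ^2 - 3λ + 2.
Eigenvalues λ = 2, 1 with eigenvectors (1,2), (1,1).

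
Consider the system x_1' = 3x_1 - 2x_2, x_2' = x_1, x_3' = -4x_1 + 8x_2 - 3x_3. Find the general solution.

x_1(t) = 2K_1e^(2t) + K_2e^(t), x_2(t) = K_1e^(2t) + K_2e^(t), x_3(t) = K_2e^(t) + K_3e^(-3t)

Coefficient matrix A = [[3, -2, 0], [1, 0, 0], [-4, 8, -3]].
det(A - λI) = 0 gives eigenvalues λ = 2, 1, -3.
For λ=2: eigenvector (2,1,0).
For λ=1: eigenvector (1,1,1).
For λ=-3: eigenvector (0,0,1).
General solution: K_1e^(2t)(2,1,0) + K_2e^(t)(1,1,1) + K_3e^(-3t)(0,0,1).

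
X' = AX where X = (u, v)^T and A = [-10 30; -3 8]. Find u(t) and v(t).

u(t) = C_1e^(-t)sin(3t) + 3C_1e^(-t)cos(3t) + 3C_2e^(-t)sin(3t) - C_2e^(-t)cos(3t), v(t) = C_1e^(-t)cos(3t) + C_2e^(-t)sin(3t)

Coefficient matrix A = [[-10, 30], [-3, 8]].
Characteristic polynomial det(A - λI) = λ^2 + 2λ + 10 = 0.
Eigenvalues λ = -1 ± 3i (complex conjugate pair).
For λ=-1+3i: an eigenvector is (3,1) - i(1,0) = (3 - i, 1).
A real fundamental pair from Re and Im of e^((-1+3i)t)v: X_1 = e^(-t)(cos(3t)·(3,1) + sin(3t)·(1,0)), X_2 = e^(-t)(sin(3t)·(3,1) - cos(3t)·(1,0)).
General solution: C_1X_1 + C_2X_2.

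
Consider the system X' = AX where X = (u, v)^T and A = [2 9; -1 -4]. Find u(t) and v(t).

Coefficient matrix A = [[2, 9], [-1, -4]].
Characteristic polynomial det(A - λI) = λ^2 + 2λ + 1 = 0.
Single eigenvalue λ = -1 with algebraic multiplicity 2.
Eigenvector v = (-3,1); generalized eigenvector w with (A-λI)w=v is (-1,0).
General solution: e^(-t)[c_1·v + c_2·(t·v + w)].

u(t) = -3c_1e^(-t) - 3c_2te^(-t) - c_2e^(-t), v(t) = c_1e^(-t) + c_2te^(-t)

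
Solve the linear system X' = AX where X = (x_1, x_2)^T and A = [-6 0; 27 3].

Coefficient matrix A = [[-6, 0], [27, 3]].
Characteristic polynomial det(A - λI) = λ^2 + 3λ - 18 = 0.
Eigenvalues λ = -6, 3.
For λ=-6: (A-λI) row 2 is [27, 9], so an eigenvector is (1, -3).
For λ=3: (A-λI) row 1 is [-9, 0], so an eigenvector is (0, -1).
General solution: c_1e^(-6t)(1,-3) + c_2e^(3t)(0,-1).

x_1(t) = c_1e^(-6t), x_2(t) = -3c_1e^(-6t) - c_2e^(3t)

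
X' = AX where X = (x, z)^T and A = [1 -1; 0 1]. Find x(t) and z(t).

x(t) = C_1e^(t) + C_2te^(t) + 2C_2e^(t), z(t) = -C_2e^(t)

Coefficient matrix A = [[1, -1], [0, 1]].
Characteristic polynomial det(A - λI) = λ^2 - 2λ + 1 = 0.
Single eigenvalue λ = 1 with algebraic multiplicity 2.
Eigenvector v = (1,0); generalized eigenvector w with (A-λI)w=v is (2,-1).
General solution: e^(t)[C_1·v + C_2·(t·v + w)].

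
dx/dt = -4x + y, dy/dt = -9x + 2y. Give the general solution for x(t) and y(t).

x(t) = -C_1e^(-t) - C_2te^(-t), y(t) = -3C_1e^(-t) - 3C_2te^(-t) - C_2e^(-t)

Coefficient matrix A = [[-4, 1], [-9, 2]].
Characteristic polynomial det(A - λI) = λ^2 + 2λ + 1 = 0.
Single eigenvalue λ = -1 with algebraic multiplicity 2.
Eigenvector v = (-1,-3); generalized eigenvector w with (A-λI)w=v is (0,-1).
General solution: e^(-t)[C_1·v + C_2·(t·v + w)].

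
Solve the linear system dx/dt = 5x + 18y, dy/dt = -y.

Coefficient matrix A = [[5, 18], [0, -1]].
Characteristic polynomial det(A - λI) = λ^2 - 4λ - 5 = 0.
Eigenvalues λ = -1, 5.
For λ=-1: (A-λI) row 1 is [6, 18], so an eigenvector is (3, -1).
For λ=5: (A-λI) row 1 is [0, 18], so an eigenvector is (-1, 0).
General solution: C_1e^(-t)(3,-1) + C_2e^(5t)(-1,0).

x(t) = 3C_1e^(-t) - C_2e^(5t), y(t) = -C_1e^(-t)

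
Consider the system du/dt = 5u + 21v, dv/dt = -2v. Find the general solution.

u(t) = -C_1e^(5t) + 3C_2e^(-2t), v(t) = -C_2e^(-2t)

Coefficient matrix A = [[5, 21], [0, -2]].
Characteristic polynomial det(A - λI) = λ^2 - 3λ - 10 = 0.
Eigenvalues λ = 5, -2.
For λ=5: (A-λI) row 1 is [0, 21], so an eigenvector is (-1, 0).
For λ=-2: (A-λI) row 1 is [7, 21], so an eigenvector is (3, -1).
General solution: C_1e^(5t)(-1,0) + C_2e^(-2t)(3,-1).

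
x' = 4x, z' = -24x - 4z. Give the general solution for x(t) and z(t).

Coefficient matrix A = [[4, 0], [-24, -4]].
Characteristic polynomial det(A - λI) = λ^2 - 16 = 0.
Eigenvalues λ = -4, 4.
For λ=-4: (A-λI) row 1 is [8, 0], so an eigenvector is (0, -1).
For λ=4: (A-λI) row 2 is [-24, -8], so an eigenvector is (1, -3).
General solution: C_1e^(-4t)(0,-1) + C_2e^(4t)(1,-3).

x(t) = C_2e^(4t), z(t) = -C_1e^(-4t) - 3C_2e^(4t)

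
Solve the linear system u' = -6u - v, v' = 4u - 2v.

u(t) = C_1e^(-4t) + C_2te^(-4t) - C_2e^(-4t), v(t) = -2C_1e^(-4t) - 2C_2te^(-4t) + C_2e^(-4t)

Coefficient matrix A = [[-6, -1], [4, -2]].
Characteristic polynomial det(A - λI) = λ^2 + 8λ + 16 = 0.
Single eigenvalue λ = -4 with algebraic multiplicity 2.
Eigenvector v = (1,-2); generalized eigenvector w with (A-λI)w=v is (-1,1).
General solution: e^(-4t)[C_1·v + C_2·(t·v + w)].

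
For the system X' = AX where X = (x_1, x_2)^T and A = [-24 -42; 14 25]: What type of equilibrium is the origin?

A = [[-24,-42],[14,25]]; det(A-λI) = λ^2 - λ - 12.
λ = -3, 4: opposite signs.

saddle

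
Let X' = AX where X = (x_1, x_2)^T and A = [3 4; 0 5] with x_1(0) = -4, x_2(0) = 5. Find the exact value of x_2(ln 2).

160

A = [[3,4],[0,5]]; eigenvalues λ = 3, 5.
Eigenvectors: (-1,0) for λ=3, (-2,-1) for λ=5.
From the initial condition, c_1 = 14, c_2 = -5.
x_2(ln 2) = (14)(2^3)(0) + (-5)(2^5)(-1) = 160.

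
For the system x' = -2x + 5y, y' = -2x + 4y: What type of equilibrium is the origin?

unstable spiral

A = [[-2,5],[-2,4]]; det(A-λI) = λ^2 - 2λ + 2.
λ = 1 ± i: positive real part.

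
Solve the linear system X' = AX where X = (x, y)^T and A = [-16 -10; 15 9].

x(t) = K_1e^(-6t) - 2K_2e^(-t), y(t) = -K_1e^(-6t) + 3K_2e^(-t)

Coefficient matrix A = [[-16, -10], [15, 9]].
Characteristic polynomial det(A - λI) = λ^2 + 7λ + 6 = 0.
Eigenvalues λ = -6, -1.
For λ=-6: (A-λI) row 1 is [-10, -10], so an eigenvector is (1, -1).
For λ=-1: (A-λI) row 1 is [-15, -10], so an eigenvector is (-2, 3).
General solution: K_1e^(-6t)(1,-1) + K_2e^(-t)(-2,3).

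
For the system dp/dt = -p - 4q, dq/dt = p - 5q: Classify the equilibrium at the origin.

stable improper node

A = [[-1,-4],[1,-5]]; det(A-λI) = λ^2 + 6λ + 9.
repeated λ = -3 with a single eigenvector.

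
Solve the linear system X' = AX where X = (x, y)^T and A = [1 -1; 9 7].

x(t) = C_1e^(4t) + C_2te^(4t), y(t) = -3C_1e^(4t) - 3C_2te^(4t) - C_2e^(4t)

Coefficient matrix A = [[1, -1], [9, 7]].
Characteristic polynomial det(A - λI) = λ^2 - 8λ + 16 = 0.
Single eigenvalue λ = 4 with algebraic multiplicity 2.
Eigenvector v = (1,-3); generalized eigenvector w with (A-λI)w=v is (0,-1).
General solution: e^(4t)[C_1·v + C_2·(t·v + w)].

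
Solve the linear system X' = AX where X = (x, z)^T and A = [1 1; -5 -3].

Coefficient matrix A = [[1, 1], [-5, -3]].
Characteristic polynomial det(A - λI) = λ^2 + 2λ + 2 = 0.
Eigenvalues λ = -1 ± i (complex conjugate pair).
For λ=-1+i: an eigenvector is (-1,2) - i(0,1) = (-1, 2 - i).
A real fundamental pair from Re and Im of e^((-1+i)t)v: X_1 = e^(-t)(cos(t)·(-1,2) + sin(t)·(0,1)), X_2 = e^(-t)(sin(t)·(-1,2) - cos(t)·(0,1)).
General solution: c_1X_1 + c_2X_2.

x(t) = -c_1e^(-t)cos(t) - c_2e^(-t)sin(t), z(t) = c_1e^(-t)sin(t) + 2c_1e^(-t)cos(t) + 2c_2e^(-t)sin(t) - c_2e^(-t)cos(t)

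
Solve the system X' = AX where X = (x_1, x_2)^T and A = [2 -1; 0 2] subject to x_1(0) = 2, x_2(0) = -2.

Coefficient matrix A = [[2, -1], [0, 2]].
Characteristic polynomial det(A - λI) = λ^2 - 4λ + 4 = 0.
Single eigenvalue λ = 2 with algebraic multiplicity 2.
Eigenvector v = (1,0); generalized eigenvector w with (A-λI)w=v is (-3,-1).
General solution: e^(2t)[c_1·v + c_2·(t·v + w)].
Applying x_1(0)=2, x_2(0)=-2 gives c_1=8, c_2=2.

x_1(t) = 2te^(2t) + 2e^(2t), x_2(t) = -2e^(2t)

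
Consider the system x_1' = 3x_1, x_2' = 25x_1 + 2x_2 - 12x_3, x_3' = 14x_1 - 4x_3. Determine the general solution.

Coefficient matrix A = [[3, 0, 0], [25, 2, -12], [14, 0, -4]].
det(A - λI) = 0 gives eigenvalues λ = -4, 2, 3.
For λ=-4: eigenvector (0,2,1).
For λ=2: eigenvector (0,1,0).
For λ=3: eigenvector (1,1,2).
General solution: C_1e^(-4t)(0,2,1) + C_2e^(2t)(0,1,0) + C_3e^(3t)(1,1,2).

x_1(t) = C_3e^(3t), x_2(t) = 2C_1e^(-4t) + C_2e^(2t) + C_3e^(3t), x_3(t) = C_1e^(-4t) + 2C_3e^(3t)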